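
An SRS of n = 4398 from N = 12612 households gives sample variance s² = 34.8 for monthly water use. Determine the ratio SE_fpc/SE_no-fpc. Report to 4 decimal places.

f = n/N = 4398/12612 = 0.34871551.
SE_no-fpc = √(s²/n) = 0.088953289; SE_fpc = √((1−f)s²/n) = 0.07178726.
Ratio = √(1−f) = 0.80702199.

0.8070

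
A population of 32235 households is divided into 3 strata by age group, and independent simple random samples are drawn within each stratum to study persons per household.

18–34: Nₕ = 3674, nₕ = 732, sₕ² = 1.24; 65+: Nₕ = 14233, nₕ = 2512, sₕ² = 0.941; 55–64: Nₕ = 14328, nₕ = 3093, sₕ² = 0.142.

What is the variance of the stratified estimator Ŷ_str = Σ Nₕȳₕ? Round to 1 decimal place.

Var(Ŷ_str) = Σₕ Nₕ²(1 − fₕ)sₕ²/nₕ.
18–34: 3674²·(1 − 732/3674)·1.24/732 = 18310.172.
65+: 14233²·(1 − 2512/14233)·0.941/2512 = 62492.961.
55–64: 14328²·(1 − 3093/14328)·0.142/3093 = 7390.3852.
Sum = 88193.518.

88193.5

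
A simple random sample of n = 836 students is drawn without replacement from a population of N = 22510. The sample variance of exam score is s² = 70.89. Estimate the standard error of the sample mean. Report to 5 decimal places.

0.28574

Under SRS without replacement, Var(ȳ) = (1 − f)·s²/n with f = n/N = 836/22510 = 0.03713905.
Var(ȳ) = (1 − 0.03713905)·70.89/836 = 0.96286095·0.084796651 = 0.081647384.
SE(ȳ) = √(0.081647384) = 0.28574.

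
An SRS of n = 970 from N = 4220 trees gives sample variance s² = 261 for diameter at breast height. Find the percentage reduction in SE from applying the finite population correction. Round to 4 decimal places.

12.2423

f = n/N = 970/4220 = 0.22985782.
SE_no-fpc = √(s²/n) = 0.51872166; SE_fpc = √((1−f)s²/n) = 0.45521844.
Ratio = √(1−f) = 0.87757745. Reduction = 100·(1 − 0.87757745) = 12.2423%.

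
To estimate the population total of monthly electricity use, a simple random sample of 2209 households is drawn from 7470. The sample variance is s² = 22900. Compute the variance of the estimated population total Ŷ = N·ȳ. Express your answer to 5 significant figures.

Var(Ŷ) = N²·Var(ȳ) = N²·(1 − n/N)·s²/n.
f = 2209/7470 = 0.29571620; Var(ȳ) = 0.70428380·22900/2209 = 7.301086.
Var(Ŷ) = 7470² · 7.301086 = 4.0740717 × 10^8.

4.0741 × 10^8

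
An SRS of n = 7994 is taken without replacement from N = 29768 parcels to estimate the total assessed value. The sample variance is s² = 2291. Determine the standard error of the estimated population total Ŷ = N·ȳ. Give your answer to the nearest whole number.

13629

Var(Ŷ) = N²·Var(ȳ) = N²·(1 − n/N)·s²/n.
f = 7994/29768 = 0.26854340; Var(ȳ) = 0.73145660·2291/7994 = 0.2096281.
Var(Ŷ) = 29768² · 0.2096281 = 1.8575855 × 10^8.
SE(Ŷ) = √(1.8575855 × 10^8) = 13629.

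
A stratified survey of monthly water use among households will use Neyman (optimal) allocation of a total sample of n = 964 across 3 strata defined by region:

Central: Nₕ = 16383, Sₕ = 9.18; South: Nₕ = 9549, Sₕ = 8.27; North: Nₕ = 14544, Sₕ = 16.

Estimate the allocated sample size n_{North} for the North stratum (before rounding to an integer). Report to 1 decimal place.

Neyman allocation: nₕ = n·NₕSₕ / Σⱼ NⱼSⱼ.
Σ NⱼSⱼ = 16383·9.18 + 9549·8.27 + 14544·16 = 462070.17.
n_{North} = 964·14544·16 / 462070.17 = 485.5.

485.5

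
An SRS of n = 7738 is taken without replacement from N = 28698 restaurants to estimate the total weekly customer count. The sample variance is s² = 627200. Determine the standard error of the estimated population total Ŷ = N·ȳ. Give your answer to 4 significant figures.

220800

Var(Ŷ) = N²·Var(ȳ) = N²·(1 − n/N)·s²/n.
f = 7738/28698 = 0.26963551; Var(ȳ) = 0.73036449·627200/7738 = 59.199355.
Var(Ŷ) = 28698² · 59.199355 = 4.8755121 × 10^10.
SE(Ŷ) = √(4.8755121 × 10^10) = 220800.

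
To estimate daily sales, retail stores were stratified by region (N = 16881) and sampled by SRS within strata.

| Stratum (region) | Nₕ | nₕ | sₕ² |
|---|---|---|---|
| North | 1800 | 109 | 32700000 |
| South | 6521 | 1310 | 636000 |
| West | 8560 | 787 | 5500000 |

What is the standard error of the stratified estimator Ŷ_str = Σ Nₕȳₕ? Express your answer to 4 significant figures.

Var(Ŷ_str) = Σₕ Nₕ²(1 − fₕ)sₕ²/nₕ.
North: 1800²·(1 − 109/1800)·32700000/109 = 9.1314 × 10^11.
South: 6521²·(1 − 1310/6521)·636000/1310 = 1.6497612 × 10^10.
West: 8560²·(1 − 787/8560)·5500000/787 = 4.6499726 × 10^11.
Sum = 1.3946349 × 10^12.
SE = √(1.3946349 × 10^12) = 1.181 × 10^6.

1.181 × 10^6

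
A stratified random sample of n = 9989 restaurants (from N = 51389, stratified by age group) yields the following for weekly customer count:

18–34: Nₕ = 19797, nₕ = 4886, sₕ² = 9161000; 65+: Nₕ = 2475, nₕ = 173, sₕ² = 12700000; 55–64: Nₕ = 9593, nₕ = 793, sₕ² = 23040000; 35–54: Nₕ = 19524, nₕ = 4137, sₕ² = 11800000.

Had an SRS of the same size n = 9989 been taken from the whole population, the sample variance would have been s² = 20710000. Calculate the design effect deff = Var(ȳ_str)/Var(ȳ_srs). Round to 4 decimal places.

Var(ȳ_str) = Σ Wₕ²(1−fₕ)sₕ²/nₕ with Wₕ = Nₕ/51389:
  18–34: (19797/51389)²·(1−4886/19797)·9161000/4886 = 209.58261
  65+: (2475/51389)²·(1−173/2475)·12700000/173 = 158.37908
  55–64: (9593/51389)²·(1−793/9593)·23040000/793 = 928.76549
  35–54: (19524/51389)²·(1−4137/19524)·11800000/4137 = 324.47326
  → Var(ȳ_str) = 1621.2004.
Var(ȳ_srs) = (1 − 9989/51389)·20710000/9989 = 1670.2761.
deff = 1621.2004 / 1670.2761 = 0.9706.

0.9706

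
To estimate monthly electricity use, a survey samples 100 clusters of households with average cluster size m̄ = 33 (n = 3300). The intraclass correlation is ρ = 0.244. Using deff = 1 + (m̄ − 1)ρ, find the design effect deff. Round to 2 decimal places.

8.81

deff = 1 + (33 − 1)·0.244 = 1 + 7.808 = 8.808.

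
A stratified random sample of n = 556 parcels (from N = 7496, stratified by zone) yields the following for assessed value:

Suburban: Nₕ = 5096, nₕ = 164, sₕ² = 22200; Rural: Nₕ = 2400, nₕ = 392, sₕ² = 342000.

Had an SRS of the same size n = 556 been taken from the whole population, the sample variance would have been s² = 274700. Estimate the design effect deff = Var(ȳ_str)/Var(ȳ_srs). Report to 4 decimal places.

Var(ȳ_str) = Σ Wₕ²(1−fₕ)sₕ²/nₕ with Wₕ = Nₕ/7496:
  Suburban: (5096/7496)²·(1−164/5096)·22200/164 = 60.54837
  Rural: (2400/7496)²·(1−392/2400)·342000/392 = 74.826569
  → Var(ȳ_str) = 135.37494.
Var(ȳ_srs) = (1 − 556/7496)·274700/556 = 457.41854.
deff = 135.37494 / 457.41854 = 0.2960.

0.2960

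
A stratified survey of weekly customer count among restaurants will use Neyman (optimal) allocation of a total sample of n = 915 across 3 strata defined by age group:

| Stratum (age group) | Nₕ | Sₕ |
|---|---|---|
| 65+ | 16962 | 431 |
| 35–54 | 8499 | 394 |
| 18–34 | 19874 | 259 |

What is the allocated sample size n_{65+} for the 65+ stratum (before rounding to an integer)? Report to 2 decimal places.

423.19

Neyman allocation: nₕ = n·NₕSₕ / Σⱼ NⱼSⱼ.
Σ NⱼSⱼ = 16962·431 + 8499·394 + 19874·259 = 1.5806594 × 10^7.
n_{65+} = 915·16962·431 / (1.5806594 × 10^7) = 423.19.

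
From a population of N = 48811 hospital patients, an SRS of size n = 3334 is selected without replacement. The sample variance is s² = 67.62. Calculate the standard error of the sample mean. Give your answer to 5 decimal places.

0.13746

Under SRS without replacement, Var(ȳ) = (1 − f)·s²/n with f = n/N = 3334/48811 = 0.06830428.
Var(ȳ) = (1 − 0.06830428)·67.62/3334 = 0.93169572·0.020281944 = 0.0188966.
SE(ȳ) = √(0.0188966) = 0.13746.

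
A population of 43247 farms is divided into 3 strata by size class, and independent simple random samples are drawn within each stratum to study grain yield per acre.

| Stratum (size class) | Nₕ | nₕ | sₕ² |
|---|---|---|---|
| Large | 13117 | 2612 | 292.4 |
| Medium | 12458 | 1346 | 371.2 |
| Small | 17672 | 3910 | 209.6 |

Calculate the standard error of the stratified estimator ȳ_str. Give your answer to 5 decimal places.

Var(ȳ_str) = Σₕ Wₕ²(1 − fₕ)sₕ²/nₕ with Wₕ = Nₕ/N, N = 43247.
Large: Wₕ = 0.30330428; term = 0.30330428²·(1 − 0.19913090)·292.4/2612 = 0.008247509.
Medium: Wₕ = 0.28806622; term = 0.28806622²·(1 − 0.10804302)·371.2/1346 = 0.020412279.
Small: Wₕ = 0.40862950; term = 0.40862950²·(1 − 0.22125396)·209.6/3910 = 0.0069705943.
Sum = 0.035630382.
SE = √(0.035630382) = 0.18876.

0.18876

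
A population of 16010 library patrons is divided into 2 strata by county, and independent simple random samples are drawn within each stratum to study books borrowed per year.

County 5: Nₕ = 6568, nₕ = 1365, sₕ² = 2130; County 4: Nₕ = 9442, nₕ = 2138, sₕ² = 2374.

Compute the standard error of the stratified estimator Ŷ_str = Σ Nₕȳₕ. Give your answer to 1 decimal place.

Var(Ŷ_str) = Σₕ Nₕ²(1 − fₕ)sₕ²/nₕ.
County 5: 6568²·(1 − 1365/6568)·2130/1365 = 5.3325375 × 10^7.
County 4: 9442²·(1 − 2138/9442)·2374/2138 = 7.6576899 × 10^7.
Sum = 1.2990227 × 10^8.
SE = √(1.2990227 × 10^8) = 11397.5.

11397.5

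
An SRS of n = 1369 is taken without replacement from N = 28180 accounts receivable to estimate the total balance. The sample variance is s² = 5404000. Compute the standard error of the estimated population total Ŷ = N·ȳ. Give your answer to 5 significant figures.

1.7270 × 10^6

Var(Ŷ) = N²·Var(ȳ) = N²·(1 − n/N)·s²/n.
f = 1369/28180 = 0.04858055; Var(ȳ) = 0.95141945·5404000/1369 = 3755.6397.
Var(Ŷ) = 28180² · 3755.6397 = 2.9824001 × 10^12.
SE(Ŷ) = √(2.9824001 × 10^12) = 1.7270 × 10^6.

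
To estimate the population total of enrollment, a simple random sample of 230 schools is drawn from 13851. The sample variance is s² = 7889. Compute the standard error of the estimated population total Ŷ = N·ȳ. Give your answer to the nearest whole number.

Var(Ŷ) = N²·Var(ȳ) = N²·(1 − n/N)·s²/n.
f = 230/13851 = 0.01660530; Var(ȳ) = 0.98339470·7889/230 = 33.730438.
Var(Ŷ) = 13851² · 33.730438 = 6.4711913 × 10^9.
SE(Ŷ) = √(6.4711913 × 10^9) = 80444.

80444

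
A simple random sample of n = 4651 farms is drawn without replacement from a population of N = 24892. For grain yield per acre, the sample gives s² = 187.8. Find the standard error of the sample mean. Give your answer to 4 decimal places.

Under SRS without replacement, Var(ȳ) = (1 − f)·s²/n with f = n/N = 4651/24892 = 0.18684718.
Var(ȳ) = (1 − 0.18684718)·187.8/4651 = 0.81315282·0.040378413 = 0.032833821.
SE(ȳ) = √(0.032833821) = 0.1812.

0.1812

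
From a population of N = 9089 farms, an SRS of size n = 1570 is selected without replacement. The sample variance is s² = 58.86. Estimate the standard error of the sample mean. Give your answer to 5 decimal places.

Under SRS without replacement, Var(ȳ) = (1 − f)·s²/n with f = n/N = 1570/9089 = 0.17273627.
Var(ȳ) = (1 − 0.17273627)·58.86/1570 = 0.82726373·0.037490446 = 0.031014486.
SE(ȳ) = √(0.031014486) = 0.17611.

0.17611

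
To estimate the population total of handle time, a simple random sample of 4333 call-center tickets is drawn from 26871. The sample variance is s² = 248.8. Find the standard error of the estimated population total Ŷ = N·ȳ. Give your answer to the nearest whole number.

Var(Ŷ) = N²·Var(ȳ) = N²·(1 − n/N)·s²/n.
f = 4333/26871 = 0.16125191; Var(ȳ) = 0.83874809·248.8/4333 = 0.048160749.
Var(Ŷ) = 26871² · 0.048160749 = 3.47745 × 10^7.
SE(Ŷ) = √(3.47745 × 10^7) = 5897.

5897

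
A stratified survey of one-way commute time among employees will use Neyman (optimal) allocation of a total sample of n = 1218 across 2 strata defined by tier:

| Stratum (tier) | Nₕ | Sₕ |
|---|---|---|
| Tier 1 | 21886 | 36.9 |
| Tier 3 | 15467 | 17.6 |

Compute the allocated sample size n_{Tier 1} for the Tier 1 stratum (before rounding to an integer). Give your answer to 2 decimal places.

Neyman allocation: nₕ = n·NₕSₕ / Σⱼ NⱼSⱼ.
Σ NⱼSⱼ = 21886·36.9 + 15467·17.6 = 1.0798126 × 10^6.
n_{Tier 1} = 1218·21886·36.9 / (1.0798126 × 10^6) = 910.94.

910.94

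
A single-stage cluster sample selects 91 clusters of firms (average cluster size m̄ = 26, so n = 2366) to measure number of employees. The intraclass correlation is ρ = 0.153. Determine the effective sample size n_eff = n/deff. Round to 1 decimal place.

deff = 1 + (26 − 1)·0.153 = 1 + 3.825 = 4.825.
n_eff = 2366 / 4.825 = 490.4.

490.4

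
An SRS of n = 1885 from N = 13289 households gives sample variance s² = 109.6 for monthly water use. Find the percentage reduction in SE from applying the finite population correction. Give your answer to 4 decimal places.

7.3634

f = n/N = 1885/13289 = 0.14184664.
SE_no-fpc = √(s²/n) = 0.24112909; SE_fpc = √((1−f)s²/n) = 0.22337371.
Ratio = √(1−f) = 0.92636567. Reduction = 100·(1 − 0.92636567) = 7.3634%.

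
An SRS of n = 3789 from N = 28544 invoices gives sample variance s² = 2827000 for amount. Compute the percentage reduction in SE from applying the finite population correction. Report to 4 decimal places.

6.8733

f = n/N = 3789/28544 = 0.13274243.
SE_no-fpc = √(s²/n) = 27.314962; SE_fpc = √((1−f)s²/n) = 25.437513.
Ratio = √(1−f) = 0.93126665. Reduction = 100·(1 − 0.93126665) = 6.8733%.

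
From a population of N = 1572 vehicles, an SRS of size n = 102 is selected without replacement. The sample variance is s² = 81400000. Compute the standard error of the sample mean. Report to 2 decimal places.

863.86

Under SRS without replacement, Var(ȳ) = (1 − f)·s²/n with f = n/N = 102/1572 = 0.06488550.
Var(ȳ) = (1 − 0.06488550)·81400000/102 = 0.93511450·798039.22 = 746258.05.
SE(ȳ) = √(746258.05) = 863.86.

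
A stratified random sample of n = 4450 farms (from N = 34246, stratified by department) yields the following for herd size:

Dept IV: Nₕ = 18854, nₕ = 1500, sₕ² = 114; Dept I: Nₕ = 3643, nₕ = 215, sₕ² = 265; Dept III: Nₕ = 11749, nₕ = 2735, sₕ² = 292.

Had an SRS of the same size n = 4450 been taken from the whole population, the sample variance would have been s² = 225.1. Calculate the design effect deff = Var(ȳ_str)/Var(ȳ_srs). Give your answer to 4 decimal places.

0.9990

Var(ȳ_str) = Σ Wₕ²(1−fₕ)sₕ²/nₕ with Wₕ = Nₕ/34246:
  Dept IV: (18854/34246)²·(1−1500/18854)·114/1500 = 0.021202984
  Dept I: (3643/34246)²·(1−215/3643)·265/215 = 0.013124649
  Dept III: (11749/34246)²·(1−2735/11749)·292/2735 = 0.0096410486
  → Var(ȳ_str) = 0.043968682.
Var(ȳ_srs) = (1 − 4450/34246)·225.1/4450 = 0.044011239.
deff = 0.043968682 / 0.044011239 = 0.9990.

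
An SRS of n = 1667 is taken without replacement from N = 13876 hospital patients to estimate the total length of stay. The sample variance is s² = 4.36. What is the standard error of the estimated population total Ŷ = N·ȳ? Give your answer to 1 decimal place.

665.7

Var(Ŷ) = N²·Var(ȳ) = N²·(1 − n/N)·s²/n.
f = 1667/13876 = 0.12013549; Var(ȳ) = 0.87986451·4.36/1667 = 0.0023012653.
Var(Ŷ) = 13876² · 0.0023012653 = 443093.39.
SE(Ŷ) = √(443093.39) = 665.7.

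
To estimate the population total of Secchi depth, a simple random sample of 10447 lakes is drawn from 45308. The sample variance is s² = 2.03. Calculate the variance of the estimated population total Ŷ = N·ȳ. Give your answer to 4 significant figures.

306900

Var(Ŷ) = N²·Var(ȳ) = N²·(1 − n/N)·s²/n.
f = 10447/45308 = 0.23057738; Var(ȳ) = 0.76942262·2.03/10447 = 1.4950971 × 10^-4.
Var(Ŷ) = 45308² · (1.4950971 × 10^-4) = 306915.76.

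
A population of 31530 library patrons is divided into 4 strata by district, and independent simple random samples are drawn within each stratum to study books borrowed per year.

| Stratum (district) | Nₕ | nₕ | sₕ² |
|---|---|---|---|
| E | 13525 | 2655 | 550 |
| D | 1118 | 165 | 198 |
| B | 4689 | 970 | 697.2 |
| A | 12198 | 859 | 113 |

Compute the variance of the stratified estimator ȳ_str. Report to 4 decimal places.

Var(ȳ_str) = Σₕ Wₕ²(1 − fₕ)sₕ²/nₕ with Wₕ = Nₕ/N, N = 31530.
E: Wₕ = 0.42895655; term = 0.42895655²·(1 − 0.19630314)·550/2655 = 0.03063494.
D: Wₕ = 0.03545829; term = 0.03545829²·(1 − 0.14758497)·198/165 = 0.0012860801.
B: Wₕ = 0.14871551; term = 0.14871551²·(1 − 0.20686714)·697.2/970 = 0.012607939.
A: Wₕ = 0.38686965; term = 0.38686965²·(1 − 0.07042138)·113/859 = 0.018302092.
Sum = 0.062831051.

0.0628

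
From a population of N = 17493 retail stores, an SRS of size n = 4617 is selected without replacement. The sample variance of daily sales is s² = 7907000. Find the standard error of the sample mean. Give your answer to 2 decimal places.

Under SRS without replacement, Var(ȳ) = (1 − f)·s²/n with f = n/N = 4617/17493 = 0.26393415.
Var(ȳ) = (1 − 0.26393415)·7907000/4617 = 0.73606585·1712.5839 = 1260.5746.
SE(ȳ) = √(1260.5746) = 35.50.

35.50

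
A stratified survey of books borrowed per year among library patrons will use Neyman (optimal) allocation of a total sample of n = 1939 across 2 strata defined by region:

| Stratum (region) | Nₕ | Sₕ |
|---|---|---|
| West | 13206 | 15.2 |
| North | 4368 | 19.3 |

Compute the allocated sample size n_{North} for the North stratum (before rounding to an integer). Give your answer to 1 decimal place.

573.5

Neyman allocation: nₕ = n·NₕSₕ / Σⱼ NⱼSⱼ.
Σ NⱼSⱼ = 13206·15.2 + 4368·19.3 = 285033.6.
n_{North} = 1939·4368·19.3 / 285033.6 = 573.5.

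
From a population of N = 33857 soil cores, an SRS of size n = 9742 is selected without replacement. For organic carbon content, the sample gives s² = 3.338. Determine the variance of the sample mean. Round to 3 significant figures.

Under SRS without replacement, Var(ȳ) = (1 − f)·s²/n with f = n/N = 9742/33857 = 0.28773961.
Var(ȳ) = (1 − 0.28773961)·3.338/9742 = 0.71226039·3.4264011 × 10^-4 = 2.4404898 × 10^-4.

2.44 × 10^-4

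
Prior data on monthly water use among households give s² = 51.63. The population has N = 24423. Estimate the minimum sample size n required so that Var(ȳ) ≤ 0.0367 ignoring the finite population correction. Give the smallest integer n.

Without fpc, n₀ = s²/D = 51.63/0.0367 = 1406.8120.
Rounding up, n = 1407.

1407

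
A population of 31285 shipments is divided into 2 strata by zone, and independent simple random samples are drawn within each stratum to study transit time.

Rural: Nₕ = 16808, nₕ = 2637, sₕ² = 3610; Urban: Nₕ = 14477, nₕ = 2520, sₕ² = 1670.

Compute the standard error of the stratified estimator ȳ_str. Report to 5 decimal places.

Var(ȳ_str) = Σₕ Wₕ²(1 − fₕ)sₕ²/nₕ with Wₕ = Nₕ/N, N = 31285.
Rural: Wₕ = 0.53725428; term = 0.53725428²·(1 − 0.15688958)·3610/2637 = 0.33315113.
Urban: Wₕ = 0.46274572; term = 0.46274572²·(1 − 0.17406921)·1670/2520 = 0.11720453.
Sum = 0.45035566.
SE = √(0.45035566) = 0.67109.

0.67109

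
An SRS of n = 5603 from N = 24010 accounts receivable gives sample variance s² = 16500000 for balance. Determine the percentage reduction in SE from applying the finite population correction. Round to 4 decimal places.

f = n/N = 5603/24010 = 0.23336110.
SE_no-fpc = √(s²/n) = 54.266481; SE_fpc = √((1−f)s²/n) = 47.514601.
Ratio = √(1−f) = 0.87557918. Reduction = 100·(1 − 0.87557918) = 12.4421%.

12.4421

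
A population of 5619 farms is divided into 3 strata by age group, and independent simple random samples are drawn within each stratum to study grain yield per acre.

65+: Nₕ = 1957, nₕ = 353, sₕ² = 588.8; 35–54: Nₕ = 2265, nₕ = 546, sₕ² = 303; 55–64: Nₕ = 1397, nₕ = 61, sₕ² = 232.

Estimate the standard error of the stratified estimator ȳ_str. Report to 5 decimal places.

0.67756

Var(ȳ_str) = Σₕ Wₕ²(1 − fₕ)sₕ²/nₕ with Wₕ = Nₕ/N, N = 5619.
65+: Wₕ = 0.34828261; term = 0.34828261²·(1 − 0.18037813)·588.8/353 = 0.16583272.
35–54: Wₕ = 0.40309664; term = 0.40309664²·(1 − 0.24105960)·303/546 = 0.068434643.
55–64: Wₕ = 0.24862075; term = 0.24862075²·(1 − 0.04366500)·232/61 = 0.22482414.
Sum = 0.4590915.
SE = √(0.4590915) = 0.67756.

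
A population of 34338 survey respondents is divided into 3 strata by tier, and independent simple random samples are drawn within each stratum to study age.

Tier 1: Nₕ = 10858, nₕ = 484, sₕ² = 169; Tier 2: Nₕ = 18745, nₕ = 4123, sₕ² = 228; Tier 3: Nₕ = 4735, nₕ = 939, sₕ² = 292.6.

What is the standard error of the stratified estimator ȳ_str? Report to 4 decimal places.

Var(ȳ_str) = Σₕ Wₕ²(1 − fₕ)sₕ²/nₕ with Wₕ = Nₕ/N, N = 34338.
Tier 1: Wₕ = 0.31620945; term = 0.31620945²·(1 − 0.04457543)·169/484 = 0.033357034.
Tier 2: Wₕ = 0.54589667; term = 0.54589667²·(1 − 0.21995199)·228/4123 = 0.012854753.
Tier 3: Wₕ = 0.13789388; term = 0.13789388²·(1 − 0.19831045)·292.6/939 = 0.0047501238.
Sum = 0.050961911.
SE = √(0.050961911) = 0.2257.

0.2257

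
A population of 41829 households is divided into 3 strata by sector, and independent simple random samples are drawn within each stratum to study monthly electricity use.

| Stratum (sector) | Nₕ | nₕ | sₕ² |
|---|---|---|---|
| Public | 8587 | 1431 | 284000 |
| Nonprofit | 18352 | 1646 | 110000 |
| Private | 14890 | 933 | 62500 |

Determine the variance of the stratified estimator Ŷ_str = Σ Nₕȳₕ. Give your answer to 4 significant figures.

Var(Ŷ_str) = Σₕ Nₕ²(1 − fₕ)sₕ²/nₕ.
Public: 8587²·(1 − 1431/8587)·284000/1431 = 1.2195244 × 10^10.
Nonprofit: 18352²·(1 − 1646/18352)·110000/1646 = 2.0488904 × 10^10.
Private: 14890²·(1 − 933/14890)·62500/933 = 1.3921472 × 10^10.
Sum = 4.660562 × 10^10.

4.661 × 10^10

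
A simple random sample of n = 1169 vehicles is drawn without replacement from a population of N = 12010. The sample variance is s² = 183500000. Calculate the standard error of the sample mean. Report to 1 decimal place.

376.4

Under SRS without replacement, Var(ȳ) = (1 − f)·s²/n with f = n/N = 1169/12010 = 0.09733555.
Var(ȳ) = (1 − 0.09733555)·183500000/1169 = 0.90266445·156971.77 = 141692.84.
SE(ȳ) = √(141692.84) = 376.4.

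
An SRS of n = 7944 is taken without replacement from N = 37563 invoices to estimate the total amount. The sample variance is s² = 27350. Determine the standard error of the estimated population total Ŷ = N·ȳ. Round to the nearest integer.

61891

Var(Ŷ) = N²·Var(ȳ) = N²·(1 − n/N)·s²/n.
f = 7944/37563 = 0.21148471; Var(ȳ) = 0.78851529·27350/7944 = 2.7147398.
Var(Ŷ) = 37563² · 2.7147398 = 3.8304408 × 10^9.
SE(Ŷ) = √(3.8304408 × 10^9) = 61891.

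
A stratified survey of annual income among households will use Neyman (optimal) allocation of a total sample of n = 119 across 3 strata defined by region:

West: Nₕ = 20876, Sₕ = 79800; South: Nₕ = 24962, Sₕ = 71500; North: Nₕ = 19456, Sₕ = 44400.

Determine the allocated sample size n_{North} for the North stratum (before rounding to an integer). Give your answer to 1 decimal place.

Neyman allocation: nₕ = n·NₕSₕ / Σⱼ NⱼSⱼ.
Σ NⱼSⱼ = 20876·79800 + 24962·71500 + 19456·44400 = 4.3145342 × 10^9.
n_{North} = 119·19456·44400 / (4.3145342 × 10^9) = 23.8.

23.8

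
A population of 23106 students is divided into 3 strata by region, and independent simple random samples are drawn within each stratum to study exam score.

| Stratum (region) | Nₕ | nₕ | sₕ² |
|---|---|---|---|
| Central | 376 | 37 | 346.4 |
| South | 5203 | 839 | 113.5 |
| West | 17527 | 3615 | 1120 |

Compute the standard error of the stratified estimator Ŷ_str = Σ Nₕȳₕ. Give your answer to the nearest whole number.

Var(Ŷ_str) = Σₕ Nₕ²(1 − fₕ)sₕ²/nₕ.
Central: 376²·(1 − 37/376)·346.4/37 = 1.1933386 × 10^6.
South: 5203²·(1 − 839/5203)·113.5/839 = 3.0716552 × 10^6.
West: 17527²·(1 − 3615/17527)·1120/3615 = 7.55452 × 10^7.
Sum = 7.9810194 × 10^7.
SE = √(7.9810194 × 10^7) = 8934.

8934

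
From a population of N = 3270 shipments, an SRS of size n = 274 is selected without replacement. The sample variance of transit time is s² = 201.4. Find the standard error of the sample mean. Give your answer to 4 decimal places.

Under SRS without replacement, Var(ȳ) = (1 − f)·s²/n with f = n/N = 274/3270 = 0.08379205.
Var(ȳ) = (1 − 0.08379205)·201.4/274 = 0.91620795·0.7350365 = 0.67344628.
SE(ȳ) = √(0.67344628) = 0.8206.

0.8206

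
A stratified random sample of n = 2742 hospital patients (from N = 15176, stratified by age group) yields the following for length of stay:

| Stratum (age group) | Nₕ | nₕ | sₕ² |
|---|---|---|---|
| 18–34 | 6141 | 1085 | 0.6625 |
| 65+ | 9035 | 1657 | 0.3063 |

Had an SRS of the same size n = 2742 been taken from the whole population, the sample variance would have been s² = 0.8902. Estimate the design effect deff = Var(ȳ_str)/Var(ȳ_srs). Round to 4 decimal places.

0.5106

Var(ȳ_str) = Σ Wₕ²(1−fₕ)sₕ²/nₕ with Wₕ = Nₕ/15176:
  18–34: (6141/15176)²·(1−1085/6141)·0.6625/1085 = 8.2316647 × 10^-5
  65+: (9035/15176)²·(1−1657/9035)·0.3063/1657 = 5.3502818 × 10^-5
  → Var(ȳ_str) = 1.3581947 × 10^-4.
Var(ȳ_srs) = (1 − 2742/15176)·0.8902/2742 = 2.6599513 × 10^-4.
deff = (1.3581947 × 10^-4) / (2.6599513 × 10^-4) = 0.5106.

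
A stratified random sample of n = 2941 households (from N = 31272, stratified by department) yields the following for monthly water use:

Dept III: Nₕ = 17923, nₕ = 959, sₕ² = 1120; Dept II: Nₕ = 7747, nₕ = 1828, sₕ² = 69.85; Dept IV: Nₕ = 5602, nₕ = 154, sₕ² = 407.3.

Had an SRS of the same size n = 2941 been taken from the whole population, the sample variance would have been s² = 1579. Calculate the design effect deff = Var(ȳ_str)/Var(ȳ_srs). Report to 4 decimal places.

0.9199

Var(ȳ_str) = Σ Wₕ²(1−fₕ)sₕ²/nₕ with Wₕ = Nₕ/31272:
  Dept III: (17923/31272)²·(1−959/17923)·1120/959 = 0.36310069
  Dept II: (7747/31272)²·(1−1828/7747)·69.85/1828 = 0.0017916815
  Dept IV: (5602/31272)²·(1−154/5602)·407.3/154 = 0.082539641
  → Var(ȳ_str) = 0.44743201.
Var(ȳ_srs) = (1 − 2941/31272)·1579/2941 = 0.48639976.
deff = 0.44743201 / 0.48639976 = 0.9199.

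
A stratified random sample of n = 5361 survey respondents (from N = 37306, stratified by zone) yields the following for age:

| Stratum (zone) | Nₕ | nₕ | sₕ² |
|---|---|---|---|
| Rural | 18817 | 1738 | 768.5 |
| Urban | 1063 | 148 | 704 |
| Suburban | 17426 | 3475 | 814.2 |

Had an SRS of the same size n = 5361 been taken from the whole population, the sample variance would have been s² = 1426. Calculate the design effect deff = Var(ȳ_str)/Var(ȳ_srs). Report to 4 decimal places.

Var(ȳ_str) = Σ Wₕ²(1−fₕ)sₕ²/nₕ with Wₕ = Nₕ/37306:
  Rural: (18817/37306)²·(1−1738/18817)·768.5/1738 = 0.1021056
  Urban: (1063/37306)²·(1−148/1063)·704/148 = 0.0033243591
  Suburban: (17426/37306)²·(1−3475/17426)·814.2/3475 = 0.040928136
  → Var(ȳ_str) = 0.1463581.
Var(ȳ_srs) = (1 − 5361/37306)·1426/5361 = 0.22777074.
deff = 0.1463581 / 0.22777074 = 0.6426.

0.6426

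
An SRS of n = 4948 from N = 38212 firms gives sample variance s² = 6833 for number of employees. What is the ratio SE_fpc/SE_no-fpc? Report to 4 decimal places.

0.9330

f = n/N = 4948/38212 = 0.12948812.
SE_no-fpc = √(s²/n) = 1.1751434; SE_fpc = √((1−f)s²/n) = 1.0964232.
Ratio = √(1−f) = 0.93301226.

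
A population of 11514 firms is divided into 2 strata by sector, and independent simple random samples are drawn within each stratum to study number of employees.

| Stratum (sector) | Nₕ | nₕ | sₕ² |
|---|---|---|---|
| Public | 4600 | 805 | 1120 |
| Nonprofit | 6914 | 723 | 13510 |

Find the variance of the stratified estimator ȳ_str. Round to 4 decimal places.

Var(ȳ_str) = Σₕ Wₕ²(1 − fₕ)sₕ²/nₕ with Wₕ = Nₕ/N, N = 11514.
Public: Wₕ = 0.39951364; term = 0.39951364²·(1 − 0.17500000)·1120/805 = 0.18320584.
Nonprofit: Wₕ = 0.60048636; term = 0.60048636²·(1 − 0.10457044)·13510/723 = 6.0332981.
Sum = 6.2165039.

6.2165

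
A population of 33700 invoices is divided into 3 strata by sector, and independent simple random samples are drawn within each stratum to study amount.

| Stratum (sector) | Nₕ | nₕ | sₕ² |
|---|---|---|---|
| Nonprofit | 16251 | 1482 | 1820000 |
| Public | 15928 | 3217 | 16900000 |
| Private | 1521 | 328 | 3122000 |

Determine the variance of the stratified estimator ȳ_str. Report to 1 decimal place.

1211.3

Var(ȳ_str) = Σₕ Wₕ²(1 − fₕ)sₕ²/nₕ with Wₕ = Nₕ/N, N = 33700.
Nonprofit: Wₕ = 0.48222552; term = 0.48222552²·(1 − 0.09119439)·1820000/1482 = 259.53418.
Public: Wₕ = 0.47264095; term = 0.47264095²·(1 − 0.20197137)·16900000/3217 = 936.51946.
Private: Wₕ = 0.04513353; term = 0.04513353²·(1 − 0.21564760)·3122000/328 = 15.207888.
Sum = 1211.2615.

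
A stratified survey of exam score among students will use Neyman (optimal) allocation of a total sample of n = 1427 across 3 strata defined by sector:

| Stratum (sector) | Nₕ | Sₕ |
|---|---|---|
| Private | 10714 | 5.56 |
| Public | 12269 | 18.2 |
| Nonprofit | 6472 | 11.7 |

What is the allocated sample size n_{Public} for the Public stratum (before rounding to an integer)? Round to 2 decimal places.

888.60

Neyman allocation: nₕ = n·NₕSₕ / Σⱼ NⱼSⱼ.
Σ NⱼSⱼ = 10714·5.56 + 12269·18.2 + 6472·11.7 = 358588.04.
n_{Public} = 1427·12269·18.2 / 358588.04 = 888.60.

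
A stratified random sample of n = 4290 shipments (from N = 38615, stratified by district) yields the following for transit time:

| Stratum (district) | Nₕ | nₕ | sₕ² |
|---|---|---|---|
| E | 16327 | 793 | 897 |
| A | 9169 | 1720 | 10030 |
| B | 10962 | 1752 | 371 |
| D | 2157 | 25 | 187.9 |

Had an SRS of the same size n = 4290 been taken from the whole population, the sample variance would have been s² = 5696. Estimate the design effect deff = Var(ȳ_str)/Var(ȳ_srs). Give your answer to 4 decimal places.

Var(ȳ_str) = Σ Wₕ²(1−fₕ)sₕ²/nₕ with Wₕ = Nₕ/38615:
  E: (16327/38615)²·(1−793/16327)·897/793 = 0.19239637
  A: (9169/38615)²·(1−1720/9169)·10030/1720 = 0.26710398
  B: (10962/38615)²·(1−1752/10962)·371/1752 = 0.014337623
  D: (2157/38615)²·(1−25/2157)·187.9/25 = 0.023179926
  → Var(ȳ_str) = 0.4970179.
Var(ȳ_srs) = (1 − 4290/38615)·5696/4290 = 1.1802315.
deff = 0.4970179 / 1.1802315 = 0.4211.

0.4211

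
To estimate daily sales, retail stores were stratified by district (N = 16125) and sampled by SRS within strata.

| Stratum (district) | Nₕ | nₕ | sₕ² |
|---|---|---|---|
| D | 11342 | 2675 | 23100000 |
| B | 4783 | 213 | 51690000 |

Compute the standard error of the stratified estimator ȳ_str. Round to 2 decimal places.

153.84

Var(ȳ_str) = Σₕ Wₕ²(1 − fₕ)sₕ²/nₕ with Wₕ = Nₕ/N, N = 16125.
D: Wₕ = 0.70337984; term = 0.70337984²·(1 − 0.23584906)·23100000/2675 = 3264.7294.
B: Wₕ = 0.29662016; term = 0.29662016²·(1 − 0.04453272)·51690000/213 = 20400.653.
Sum = 23665.382.
SE = √(23665.382) = 153.84.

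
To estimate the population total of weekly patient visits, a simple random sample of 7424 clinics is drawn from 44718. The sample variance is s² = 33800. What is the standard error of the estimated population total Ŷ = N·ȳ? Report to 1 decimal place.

87136.5

Var(Ŷ) = N²·Var(ȳ) = N²·(1 − n/N)·s²/n.
f = 7424/44718 = 0.16601816; Var(ȳ) = 0.83398184·33800/7424 = 3.796954.
Var(Ŷ) = 44718² · 3.796954 = 7.5927671 × 10^9.
SE(Ŷ) = √(7.5927671 × 10^9) = 87136.5.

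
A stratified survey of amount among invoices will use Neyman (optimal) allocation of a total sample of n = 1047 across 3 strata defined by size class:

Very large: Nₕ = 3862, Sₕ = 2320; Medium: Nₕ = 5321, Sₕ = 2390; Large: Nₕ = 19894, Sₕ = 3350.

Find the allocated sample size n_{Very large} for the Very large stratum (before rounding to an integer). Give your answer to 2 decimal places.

Neyman allocation: nₕ = n·NₕSₕ / Σⱼ NⱼSⱼ.
Σ NⱼSⱼ = 3862·2320 + 5321·2390 + 19894·3350 = 8.832193 × 10^7.
n_{Very large} = 1047·3862·2320 / (8.832193 × 10^7) = 106.21.

106.21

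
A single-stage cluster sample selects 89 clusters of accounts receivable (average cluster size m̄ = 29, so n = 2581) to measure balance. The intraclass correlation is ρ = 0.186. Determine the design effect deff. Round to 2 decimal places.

deff = 1 + (29 − 1)·0.186 = 1 + 5.208 = 6.208.

6.21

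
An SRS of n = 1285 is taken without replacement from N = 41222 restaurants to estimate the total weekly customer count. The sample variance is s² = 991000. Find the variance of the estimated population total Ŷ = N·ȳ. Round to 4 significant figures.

1.270 × 10^12

Var(Ŷ) = N²·Var(ȳ) = N²·(1 − n/N)·s²/n.
f = 1285/41222 = 0.03117267; Var(ȳ) = 0.96882733·991000/1285 = 747.16566.
Var(Ŷ) = 41222² · 747.16566 = 1.2696237 × 10^12.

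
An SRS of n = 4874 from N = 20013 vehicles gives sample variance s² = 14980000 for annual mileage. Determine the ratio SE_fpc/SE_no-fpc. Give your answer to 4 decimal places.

f = n/N = 4874/20013 = 0.24354170.
SE_no-fpc = √(s²/n) = 55.438714; SE_fpc = √((1−f)s²/n) = 48.217606.
Ratio = √(1−f) = 0.86974611.

0.8697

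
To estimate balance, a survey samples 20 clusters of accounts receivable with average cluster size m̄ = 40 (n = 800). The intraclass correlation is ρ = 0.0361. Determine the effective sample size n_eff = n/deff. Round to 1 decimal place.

332.2

deff = 1 + (40 − 1)·0.0361 = 1 + 1.4079 = 2.4079.
n_eff = 800 / 2.4079 = 332.2.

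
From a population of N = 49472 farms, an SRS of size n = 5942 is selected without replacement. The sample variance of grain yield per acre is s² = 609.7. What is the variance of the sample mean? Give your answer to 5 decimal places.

Under SRS without replacement, Var(ȳ) = (1 − f)·s²/n with f = n/N = 5942/49472 = 0.12010834.
Var(ȳ) = (1 − 0.12010834)·609.7/5942 = 0.87989166·0.10260855 = 0.090284406.

0.09028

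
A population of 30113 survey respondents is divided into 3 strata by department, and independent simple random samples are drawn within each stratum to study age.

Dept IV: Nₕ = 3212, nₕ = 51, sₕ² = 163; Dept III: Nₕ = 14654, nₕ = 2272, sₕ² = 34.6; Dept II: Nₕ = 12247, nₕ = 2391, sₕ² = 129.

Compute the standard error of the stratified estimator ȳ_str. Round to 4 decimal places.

0.2145

Var(ȳ_str) = Σₕ Wₕ²(1 − fₕ)sₕ²/nₕ with Wₕ = Nₕ/N, N = 30113.
Dept IV: Wₕ = 0.10666490; term = 0.10666490²·(1 − 0.01587796)·163/51 = 0.035785691.
Dept III: Wₕ = 0.48663368; term = 0.48663368²·(1 − 0.15504299)·34.6/2272 = 0.0030472403.
Dept II: Wₕ = 0.40670142; term = 0.40670142²·(1 − 0.19523149)·129/2391 = 0.0071817866.
Sum = 0.046014718.
SE = √(0.046014718) = 0.2145.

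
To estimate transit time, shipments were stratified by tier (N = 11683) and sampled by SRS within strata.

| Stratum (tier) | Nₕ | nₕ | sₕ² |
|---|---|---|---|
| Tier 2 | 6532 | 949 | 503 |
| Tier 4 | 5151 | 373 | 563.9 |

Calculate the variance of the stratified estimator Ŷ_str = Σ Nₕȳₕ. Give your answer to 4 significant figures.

Var(Ŷ_str) = Σₕ Nₕ²(1 − fₕ)sₕ²/nₕ.
Tier 2: 6532²·(1 − 949/6532)·503/949 = 1.9329276 × 10^7.
Tier 4: 5151²·(1 − 373/5151)·563.9/373 = 3.720754 × 10^7.
Sum = 5.6536816 × 10^7.

5.654 × 10^7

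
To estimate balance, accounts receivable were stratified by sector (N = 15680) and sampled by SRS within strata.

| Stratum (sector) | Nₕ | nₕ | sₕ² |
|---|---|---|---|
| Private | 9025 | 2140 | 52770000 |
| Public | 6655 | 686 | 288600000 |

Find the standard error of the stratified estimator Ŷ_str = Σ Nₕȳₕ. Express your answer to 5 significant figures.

4.2713 × 10^6

Var(Ŷ_str) = Σₕ Nₕ²(1 − fₕ)sₕ²/nₕ.
Private: 9025²·(1 − 2140/9025)·52770000/2140 = 1.5322318 × 10^12.
Public: 6655²·(1 − 686/6655)·288600000/686 = 1.6711747 × 10^13.
Sum = 1.8243979 × 10^13.
SE = √(1.8243979 × 10^13) = 4.2713 × 10^6.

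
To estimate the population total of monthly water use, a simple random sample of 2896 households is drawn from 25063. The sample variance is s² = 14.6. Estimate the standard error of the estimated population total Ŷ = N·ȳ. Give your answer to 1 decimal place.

Var(Ŷ) = N²·Var(ȳ) = N²·(1 − n/N)·s²/n.
f = 2896/25063 = 0.11554882; Var(ȳ) = 0.88445118·14.6/2896 = 0.0044589044.
Var(Ŷ) = 25063² · 0.0044589044 = 2.8008785 × 10^6.
SE(Ŷ) = √(2.8008785 × 10^6) = 1673.6.

1673.6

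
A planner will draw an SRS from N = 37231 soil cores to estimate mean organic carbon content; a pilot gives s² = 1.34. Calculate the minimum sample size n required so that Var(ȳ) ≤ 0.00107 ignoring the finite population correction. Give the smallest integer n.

1253

Without fpc, n₀ = s²/D = 1.34/0.00107 = 1252.3364.
Rounding up, n = 1253.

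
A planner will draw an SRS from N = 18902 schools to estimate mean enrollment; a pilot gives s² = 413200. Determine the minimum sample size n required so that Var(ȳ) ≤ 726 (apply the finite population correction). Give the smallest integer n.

553

Without fpc, n₀ = s²/D = 413200/726 = 569.1460.
With fpc, (1 − n/N)·s²/n ≤ D requires n ≥ n₀/(1 + n₀/N) = 569.1460/(1 + 569.1460/18902) = 552.5097.
Rounding up, n = 553.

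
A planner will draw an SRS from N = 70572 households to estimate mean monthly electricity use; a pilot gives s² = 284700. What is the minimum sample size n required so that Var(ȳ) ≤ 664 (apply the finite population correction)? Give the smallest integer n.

Without fpc, n₀ = s²/D = 284700/664 = 428.7651.
With fpc, (1 − n/N)·s²/n ≤ D requires n ≥ n₀/(1 + n₀/N) = 428.7651/(1 + 428.7651/70572) = 426.1758.
Rounding up, n = 427.

427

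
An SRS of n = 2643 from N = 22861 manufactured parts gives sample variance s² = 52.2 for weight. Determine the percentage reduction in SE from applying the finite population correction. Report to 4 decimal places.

f = n/N = 2643/22861 = 0.11561174.
SE_no-fpc = √(s²/n) = 0.1405357; SE_fpc = √((1−f)s²/n) = 0.13216247.
Ratio = √(1−f) = 0.94041919. Reduction = 100·(1 − 0.94041919) = 5.9581%.

5.9581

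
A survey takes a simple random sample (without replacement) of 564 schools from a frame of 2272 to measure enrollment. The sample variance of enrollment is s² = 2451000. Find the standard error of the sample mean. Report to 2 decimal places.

57.16

Under SRS without replacement, Var(ȳ) = (1 − f)·s²/n with f = n/N = 564/2272 = 0.24823944.
Var(ȳ) = (1 − 0.24823944)·2451000/564 = 0.75176056·4345.7447 = 3266.9595.
SE(ȳ) = √(3266.9595) = 57.16.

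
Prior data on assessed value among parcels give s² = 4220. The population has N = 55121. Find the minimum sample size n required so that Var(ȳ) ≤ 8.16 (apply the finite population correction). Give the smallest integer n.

513

Without fpc, n₀ = s²/D = 4220/8.16 = 517.1569.
With fpc, (1 − n/N)·s²/n ≤ D requires n ≥ n₀/(1 + n₀/N) = 517.1569/(1 + 517.1569/55121) = 512.3499.
Rounding up, n = 513.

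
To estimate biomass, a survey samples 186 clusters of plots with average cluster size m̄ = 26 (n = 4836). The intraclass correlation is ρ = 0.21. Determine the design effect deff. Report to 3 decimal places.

deff = 1 + (26 − 1)·0.21 = 1 + 5.25 = 6.25.

6.250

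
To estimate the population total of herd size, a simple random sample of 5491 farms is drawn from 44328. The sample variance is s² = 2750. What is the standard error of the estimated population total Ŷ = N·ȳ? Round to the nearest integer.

29363

Var(Ŷ) = N²·Var(ȳ) = N²·(1 − n/N)·s²/n.
f = 5491/44328 = 0.12387204; Var(ȳ) = 0.87612796·2750/5491 = 0.43878198.
Var(Ŷ) = 44328² · 0.43878198 = 8.6219412 × 10^8.
SE(Ŷ) = √(8.6219412 × 10^8) = 29363.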